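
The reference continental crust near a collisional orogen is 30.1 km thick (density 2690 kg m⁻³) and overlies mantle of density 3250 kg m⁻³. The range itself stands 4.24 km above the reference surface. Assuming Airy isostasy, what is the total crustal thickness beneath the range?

54.7 km

Root depth r = h ρ_c / (ρ_m − ρ_c) = 4.24 km × 2690 / 560 = 20.37 km.
Total thickness = T + h + r = 30.1 km + 4.24 km + 20.37 km = 54.7 km.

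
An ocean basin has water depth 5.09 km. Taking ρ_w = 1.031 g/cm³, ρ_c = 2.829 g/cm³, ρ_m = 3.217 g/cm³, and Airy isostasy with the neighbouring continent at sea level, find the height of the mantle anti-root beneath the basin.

23.6 km

In Airy isostatic equilibrium: replacing crust with seawater at the top is compensated by replacing crust with mantle at the base: d (ρ_c − ρ_w) = a (ρ_m − ρ_c).
a = d (ρ_c − ρ_w)/(ρ_m − ρ_c) = 5.09 km × 1.798/0.388 = 23.6 km.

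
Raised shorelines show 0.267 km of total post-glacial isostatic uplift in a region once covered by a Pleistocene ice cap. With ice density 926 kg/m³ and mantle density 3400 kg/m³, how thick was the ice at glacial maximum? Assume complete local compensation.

u = t ρ_ice/ρ_m → t = u ρ_m/ρ_ice = 0.267 km × 3400/926 = 0.98 km.

0.98 km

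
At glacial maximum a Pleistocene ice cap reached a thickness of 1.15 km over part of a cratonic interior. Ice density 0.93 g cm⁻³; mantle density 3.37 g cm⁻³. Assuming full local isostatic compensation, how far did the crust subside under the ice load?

In Airy isostatic equilibrium: the ice load ρ_ice t is balanced by mantle displaced below, ρ_m s.
s = t ρ_ice / ρ_m = 1.15 km × 0.93/3.37 = 0.317 km.

0.317 km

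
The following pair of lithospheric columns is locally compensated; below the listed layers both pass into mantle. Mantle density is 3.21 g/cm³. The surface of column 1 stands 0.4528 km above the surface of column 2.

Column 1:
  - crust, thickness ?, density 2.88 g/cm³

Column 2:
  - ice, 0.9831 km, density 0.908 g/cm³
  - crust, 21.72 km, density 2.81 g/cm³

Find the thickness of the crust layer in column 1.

37.6 km

Take the compensation level at the base of the deeper column (depth z_c below the surface of column 1) and equate Σ ρ_i t_i down to z_c; mantle fills any gap and the z_c terms cancel.
Column 1: x×2.88 + (z_c − 0 − x)×3.21
Column 2: 0.4528×0 + 0.9831×0.908 + 21.72×2.81 + (z_c − 0.4528 − 22.7031)×3.21
The z_c×3.21 term appears on both sides and cancels. Collect the known terms of each column as K = Σ(ρt)_known − 3.21 × (depth of known layers): K_1 = 0 − 3.21×0 = 0; K_2 = 61.9258548 − 3.21×(0.4528 + 22.7031) = −12.4045842.
Balance: K_1 − x×(3.21 − 2.88) = K_2, so x = (K_1 − K_2)/(3.21 − 2.88) = 12.4046/0.33 = 37.6 km.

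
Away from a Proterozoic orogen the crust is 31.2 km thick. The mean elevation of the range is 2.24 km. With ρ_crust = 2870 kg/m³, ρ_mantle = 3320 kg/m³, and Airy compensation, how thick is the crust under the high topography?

Root depth r = h ρ_c / (ρ_m − ρ_c) = 2.24 km × 2870 / 450 = 14.29 km.
Total thickness = T + h + r = 31.2 km + 2.24 km + 14.29 km = 47.7 km.

47.7 km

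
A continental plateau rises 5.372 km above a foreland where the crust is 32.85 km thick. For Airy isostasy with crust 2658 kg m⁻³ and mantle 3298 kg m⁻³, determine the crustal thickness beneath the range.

Root depth r = h ρ_c / (ρ_m − ρ_c) = 5.372 km × 2658 / 640 = 22.31 km.
Total thickness = T + h + r = 32.85 km + 5.372 km + 22.31 km = 60.5 km.

60.5 km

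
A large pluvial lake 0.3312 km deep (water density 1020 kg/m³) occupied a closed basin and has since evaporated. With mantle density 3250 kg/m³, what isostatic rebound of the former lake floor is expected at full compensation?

u = d ρ_w/ρ_m = 0.3312 km × 1020/3250 = 0.104 km.

0.104 km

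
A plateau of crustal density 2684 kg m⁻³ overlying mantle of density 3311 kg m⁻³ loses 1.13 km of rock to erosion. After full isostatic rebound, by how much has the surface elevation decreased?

Rebound u = e ρ_c/ρ_m = 1.13 km × 2684/3311 = 0.916 km.
Net surface drop = e − u = 1.13 km − 0.916 km = e (ρ_m − ρ_c)/ρ_m = 0.214 km.

0.214 km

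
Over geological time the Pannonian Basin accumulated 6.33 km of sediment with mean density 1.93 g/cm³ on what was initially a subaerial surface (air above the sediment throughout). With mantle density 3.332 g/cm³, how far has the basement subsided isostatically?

3.67 km

Subaerial load: s = t ρ_sed / ρ_m = 6.33 km × 1.93/3.332 = 3.67 km.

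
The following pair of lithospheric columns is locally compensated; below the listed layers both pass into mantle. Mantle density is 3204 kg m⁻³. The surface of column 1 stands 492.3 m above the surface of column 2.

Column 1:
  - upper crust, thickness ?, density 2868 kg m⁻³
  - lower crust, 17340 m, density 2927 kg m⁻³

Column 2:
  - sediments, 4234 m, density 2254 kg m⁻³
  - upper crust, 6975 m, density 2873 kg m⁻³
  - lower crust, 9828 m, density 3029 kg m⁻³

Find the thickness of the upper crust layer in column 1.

Take the compensation level at the base of the deeper column (depth z_c below the surface of column 1) and equate Σ ρ_i t_i down to z_c; mantle fills any gap and the z_c terms cancel.
Column 1: x×2868 + 17340×2927 + (z_c − 17340 − x)×3204
Column 2: 492.3×0 + 4234×2254 + 6975×2873 + 9828×3029 + (z_c − 492.3 − 21037)×3204
The z_c×3204 term appears on both sides and cancels. Collect the known terms of each column as K = Σ(ρt)_known − 3204 × (depth of known layers): K_1 = 50754180 − 3204×17340 = −4803180; K_2 = 59351623 − 3204×(492.3 + 21037) = −9628254.2.
Balance: K_1 − x×(3204 − 2868) = K_2, so x = (K_1 − K_2)/(3204 − 2868) = 4825070/336 = 14400 m.

14400 m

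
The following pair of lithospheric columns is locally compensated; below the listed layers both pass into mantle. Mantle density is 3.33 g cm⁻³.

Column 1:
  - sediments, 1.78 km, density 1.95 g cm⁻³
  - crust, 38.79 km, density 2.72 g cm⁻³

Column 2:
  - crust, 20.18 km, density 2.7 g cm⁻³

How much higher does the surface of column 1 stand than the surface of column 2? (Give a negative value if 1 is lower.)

4.03 km

For any compensation level in the mantle, the mantle terms cancel and isostasy reduces to e = (Σt_1 − Σt_2) − (Σ(ρt)_1 − Σ(ρt)_2) / ρ_m.
Σt_1 = 40.57 km; Σt_2 = 20.18 km; Σ(ρt)_1 = 108.9798; Σ(ρt)_2 = 54.486 (in km·g cm⁻³).
e = (40.57 − 20.18) − (108.9798 − 54.486) / 3.33 = 4.03 km.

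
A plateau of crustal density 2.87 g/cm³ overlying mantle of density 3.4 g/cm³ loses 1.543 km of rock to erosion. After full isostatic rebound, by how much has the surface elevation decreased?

Rebound u = e ρ_c/ρ_m = 1.543 km × 2.87/3.4 = 1.302 km.
Net surface drop = e − u = 1.543 km − 1.302 km = e (ρ_m − ρ_c)/ρ_m = 0.241 km.

0.241 km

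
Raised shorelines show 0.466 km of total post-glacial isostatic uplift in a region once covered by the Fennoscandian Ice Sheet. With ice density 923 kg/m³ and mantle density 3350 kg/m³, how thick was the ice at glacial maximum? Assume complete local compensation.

u = t ρ_ice/ρ_m → t = u ρ_m/ρ_ice = 0.466 km × 3350/923 = 1.69 km.

1.69 km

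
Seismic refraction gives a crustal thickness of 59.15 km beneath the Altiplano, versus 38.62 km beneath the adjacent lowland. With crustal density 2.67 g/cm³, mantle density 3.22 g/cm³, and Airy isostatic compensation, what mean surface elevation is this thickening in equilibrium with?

Excess crust Δ = 59.15 km − 38.62 km = 20.53 km, split between elevation h and root r with h + r = Δ.
Airy balance ρ_c h = (ρ_m − ρ_c) r gives r = h ρ_c/(ρ_m − ρ_c), so h (1 + ρ_c/(ρ_m − ρ_c)) = Δ, i.e. h = Δ (ρ_m − ρ_c)/ρ_m.
h = 20.53 km × 0.55/3.22 = 3.51 km.

3.51 km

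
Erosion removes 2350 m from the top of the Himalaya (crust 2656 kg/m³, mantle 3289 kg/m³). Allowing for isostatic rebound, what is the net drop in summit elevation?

Rebound u = e ρ_c/ρ_m = 2350 m × 2656/3289 = 1898 m.
Net surface drop = e − u = 2350 m − 1898 m = e (ρ_m − ρ_c)/ρ_m = 452 m.

452 m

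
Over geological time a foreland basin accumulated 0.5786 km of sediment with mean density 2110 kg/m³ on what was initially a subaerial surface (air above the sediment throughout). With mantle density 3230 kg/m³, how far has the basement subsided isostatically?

0.378 km

Subaerial load: s = t ρ_sed / ρ_m = 0.5786 km × 2110/3230 = 0.378 km.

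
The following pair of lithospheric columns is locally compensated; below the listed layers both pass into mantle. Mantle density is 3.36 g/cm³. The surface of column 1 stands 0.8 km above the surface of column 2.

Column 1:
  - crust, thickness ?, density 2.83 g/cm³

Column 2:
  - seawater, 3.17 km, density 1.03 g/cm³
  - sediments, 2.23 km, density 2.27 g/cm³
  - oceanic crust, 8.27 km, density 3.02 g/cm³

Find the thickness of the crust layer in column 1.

28.9 km

Take the compensation level at the base of the deeper column (depth z_c below the surface of column 1) and equate Σ ρ_i t_i down to z_c; mantle fills any gap and the z_c terms cancel.
Column 1: x×2.83 + (z_c − 0 − x)×3.36
Column 2: 0.8×0 + 3.17×1.03 + 2.23×2.27 + 8.27×3.02 + (z_c − 0.8 − 13.67)×3.36
The z_c×3.36 term appears on both sides and cancels. Collect the known terms of each column as K = Σ(ρt)_known − 3.36 × (depth of known layers): K_1 = 0 − 3.36×0 = 0; K_2 = 33.3026 − 3.36×(0.8 + 13.67) = −15.3166.
Balance: K_1 − x×(3.36 − 2.83) = K_2, so x = (K_1 − K_2)/(3.36 − 2.83) = 15.3166/0.53 = 28.9 km.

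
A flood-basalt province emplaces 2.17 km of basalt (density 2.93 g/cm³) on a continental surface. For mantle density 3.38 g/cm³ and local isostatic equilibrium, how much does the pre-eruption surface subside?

1.88 km

Subaerial loading: s = t ρ_load / ρ_m.
s = 2.17 km × 2.93/3.38 = 1.88 km.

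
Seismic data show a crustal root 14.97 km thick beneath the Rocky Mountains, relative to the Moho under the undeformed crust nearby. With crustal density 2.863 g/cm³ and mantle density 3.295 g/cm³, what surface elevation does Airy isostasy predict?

2.26 km

Balancing pressure at the compensation depth: ρ_c h = (ρ_m − ρ_c) r.
h = r (ρ_m − ρ_c) / ρ_c = 14.97 km × (3.295 − 2.863) / 2.863 = 2.26 km.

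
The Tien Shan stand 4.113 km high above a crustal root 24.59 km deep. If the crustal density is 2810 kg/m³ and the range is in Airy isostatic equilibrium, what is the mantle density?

Airy balance: ρ_c h = (ρ_m − ρ_c) r → ρ_m = ρ_c (1 + h/r).
ρ_m = 2810 × (1 + 4.113 km/24.59 km) = 3280 kg/m³.

3280 kg/m³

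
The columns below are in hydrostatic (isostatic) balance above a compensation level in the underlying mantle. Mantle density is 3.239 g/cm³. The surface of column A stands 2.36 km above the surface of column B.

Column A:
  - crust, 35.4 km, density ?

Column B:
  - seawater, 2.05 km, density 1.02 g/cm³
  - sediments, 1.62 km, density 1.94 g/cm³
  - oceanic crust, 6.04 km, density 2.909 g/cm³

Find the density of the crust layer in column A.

2.78 g/cm³

Take the compensation level at the base of the deeper column (depth z_c below the surface of column A) and equate Σ ρ_i t_i down to z_c; mantle fills any gap and the z_c terms cancel.
Column A: 35.4×ρ + (z_c − 35.4)×3.239
Column B: 2.36×0 + 2.05×1.02 + 1.62×1.94 + 6.04×2.909 + (z_c − 2.36 − 9.71)×3.239
The z_c×3.239 term appears on both sides and cancels. Collect the known terms of each column as K = Σ(ρt)_known − 3.239 × (depth of known layers): K_A = 0 − 3.239×35.4 = −114.6606; K_B = 22.80416 − 3.239×(2.36 + 9.71) = −16.29057.
Balance: K_A + 35.4×ρ = K_B, so ρ = (K_B − K_A)/35.4 = 98.37/35.4 = 2.78 g/cm³.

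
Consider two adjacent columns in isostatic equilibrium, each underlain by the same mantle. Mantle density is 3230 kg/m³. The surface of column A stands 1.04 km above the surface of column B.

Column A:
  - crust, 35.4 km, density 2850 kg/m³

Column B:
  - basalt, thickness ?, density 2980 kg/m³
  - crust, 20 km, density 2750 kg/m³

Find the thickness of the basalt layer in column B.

Take the compensation level at the base of the deeper column (depth z_c below the surface of column A) and equate Σ ρ_i t_i down to z_c; mantle fills any gap and the z_c terms cancel.
Column A: 35.4×2850 + (z_c − 35.4)×3230
Column B: 1.04×0 + x×2980 + 20×2750 + (z_c − 1.04 − 20 − x)×3230
The z_c×3230 term appears on both sides and cancels. Collect the known terms of each column as K = Σ(ρt)_known − 3230 × (depth of known layers): K_A = 100890 − 3230×35.4 = −13452; K_B = 55000 − 3230×(1.04 + 20) = −12959.2.
Balance: K_A = K_B − x×(3230 − 2980), so x = (K_B − K_A)/(3230 − 2980) = 492.8/250 = 1.97 km.

1.97 km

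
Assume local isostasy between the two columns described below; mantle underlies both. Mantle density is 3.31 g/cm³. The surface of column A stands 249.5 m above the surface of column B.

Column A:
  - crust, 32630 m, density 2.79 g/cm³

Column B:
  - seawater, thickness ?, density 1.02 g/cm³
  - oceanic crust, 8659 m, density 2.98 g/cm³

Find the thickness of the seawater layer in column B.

Take the compensation level at the base of the deeper column (depth z_c below the surface of column A) and equate Σ ρ_i t_i down to z_c; mantle fills any gap and the z_c terms cancel.
Column A: 32630×2.79 + (z_c − 32630)×3.31
Column B: 249.5×0 + x×1.02 + 8659×2.98 + (z_c − 249.5 − 8659 − x)×3.31
The z_c×3.31 term appears on both sides and cancels. Collect the known terms of each column as K = Σ(ρt)_known − 3.31 × (depth of known layers): K_A = 91037.7 − 3.31×32630 = −16967.6; K_B = 25803.82 − 3.31×(249.5 + 8659) = −3683.315.
Balance: K_A = K_B − x×(3.31 − 1.02), so x = (K_B − K_A)/(3.31 − 1.02) = 13284.3/2.29 = 5800 m.

5800 m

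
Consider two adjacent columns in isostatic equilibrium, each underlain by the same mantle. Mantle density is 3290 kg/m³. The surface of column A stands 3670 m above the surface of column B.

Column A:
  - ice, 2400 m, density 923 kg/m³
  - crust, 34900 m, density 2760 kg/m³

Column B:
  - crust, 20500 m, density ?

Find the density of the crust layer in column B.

2700 kg/m³

Take the compensation level at the base of the deeper column (depth z_c below the surface of column A) and equate Σ ρ_i t_i down to z_c; mantle fills any gap and the z_c terms cancel.
Column A: 2400×923 + 34900×2760 + (z_c − 37300)×3290
Column B: 3670×0 + 20500×ρ + (z_c − 3670 − 20500)×3290
The z_c×3290 term appears on both sides and cancels. Collect the known terms of each column as K = Σ(ρt)_known − 3290 × (depth of known layers): K_A = 98539200 − 3290×37300 = −24177800; K_B = 0 − 3290×(3670 + 20500) = −79519300.
Balance: K_A = K_B + 20500×ρ, so ρ = (K_A − K_B)/20500 = 55341500/20500 = 2700 kg/m³.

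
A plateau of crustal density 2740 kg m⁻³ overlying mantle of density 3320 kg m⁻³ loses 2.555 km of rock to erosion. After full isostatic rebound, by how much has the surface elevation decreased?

0.446 km

Rebound u = e ρ_c/ρ_m = 2.555 km × 2740/3320 = 2.109 km.
Net surface drop = e − u = 2.555 km − 2.109 km = e (ρ_m − ρ_c)/ρ_m = 0.446 km.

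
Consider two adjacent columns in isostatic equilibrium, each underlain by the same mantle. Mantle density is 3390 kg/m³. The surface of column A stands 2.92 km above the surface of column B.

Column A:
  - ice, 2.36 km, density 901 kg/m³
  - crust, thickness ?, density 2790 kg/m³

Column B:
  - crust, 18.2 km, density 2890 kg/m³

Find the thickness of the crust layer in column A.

21.9 km

Take the compensation level at the base of the deeper column (depth z_c below the surface of column A) and equate Σ ρ_i t_i down to z_c; mantle fills any gap and the z_c terms cancel.
Column A: 2.36×901 + x×2790 + (z_c − 2.36 − x)×3390
Column B: 2.92×0 + 18.2×2890 + (z_c − 2.92 − 18.2)×3390
The z_c×3390 term appears on both sides and cancels. Collect the known terms of each column as K = Σ(ρt)_known − 3390 × (depth of known layers): K_A = 2126.36 − 3390×2.36 = −5874.04; K_B = 52598 − 3390×(2.92 + 18.2) = −18998.8.
Balance: K_A − x×(3390 − 2790) = K_B, so x = (K_A − K_B)/(3390 − 2790) = 13124.8/600 = 21.9 km.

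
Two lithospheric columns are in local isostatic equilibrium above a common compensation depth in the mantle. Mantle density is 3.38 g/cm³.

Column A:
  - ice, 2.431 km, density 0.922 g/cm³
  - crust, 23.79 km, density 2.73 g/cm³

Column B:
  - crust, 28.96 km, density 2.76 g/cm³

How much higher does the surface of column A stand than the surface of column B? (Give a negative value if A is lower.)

1.03 km

For any compensation level in the mantle, the mantle terms cancel and isostasy reduces to e = (Σt_A − Σt_B) − (Σ(ρt)_A − Σ(ρt)_B) / ρ_m.
Σt_A = 26.221 km; Σt_B = 28.96 km; Σ(ρt)_A = 67.188082; Σ(ρt)_B = 79.9296 (in km·g/cm³).
e = (26.221 − 28.96) − (67.188082 − 79.9296) / 3.38 = 1.03 km.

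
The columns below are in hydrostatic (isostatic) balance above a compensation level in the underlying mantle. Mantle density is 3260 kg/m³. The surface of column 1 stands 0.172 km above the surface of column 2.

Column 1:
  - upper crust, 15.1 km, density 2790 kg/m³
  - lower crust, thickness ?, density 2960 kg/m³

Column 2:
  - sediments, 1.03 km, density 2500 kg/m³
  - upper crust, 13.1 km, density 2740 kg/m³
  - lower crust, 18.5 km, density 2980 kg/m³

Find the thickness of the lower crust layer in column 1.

Take the compensation level at the base of the deeper column (depth z_c below the surface of column 1) and equate Σ ρ_i t_i down to z_c; mantle fills any gap and the z_c terms cancel.
Column 1: 15.1×2790 + x×2960 + (z_c − 15.1 − x)×3260
Column 2: 0.172×0 + 1.03×2500 + 13.1×2740 + 18.5×2980 + (z_c − 0.172 − 32.63)×3260
The z_c×3260 term appears on both sides and cancels. Collect the known terms of each column as K = Σ(ρt)_known − 3260 × (depth of known layers): K_1 = 42129 − 3260×15.1 = −7097; K_2 = 93599 − 3260×(0.172 + 32.63) = −13335.52.
Balance: K_1 − x×(3260 − 2960) = K_2, so x = (K_1 − K_2)/(3260 − 2960) = 6238.52/300 = 20.8 km.

20.8 km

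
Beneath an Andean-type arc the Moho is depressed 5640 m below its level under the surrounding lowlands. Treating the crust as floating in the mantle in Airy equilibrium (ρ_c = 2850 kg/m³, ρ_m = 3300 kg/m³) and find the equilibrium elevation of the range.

891 m

Balancing pressure at the compensation depth: ρ_c h = (ρ_m − ρ_c) r.
h = r (ρ_m − ρ_c) / ρ_c = 5640 m × (3300 − 2850) / 2850 = 891 m.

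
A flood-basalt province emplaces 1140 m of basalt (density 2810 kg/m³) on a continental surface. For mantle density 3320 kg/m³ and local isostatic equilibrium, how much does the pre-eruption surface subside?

965 m

Subaerial loading: s = t ρ_load / ρ_m.
s = 1140 m × 2810/3320 = 965 m.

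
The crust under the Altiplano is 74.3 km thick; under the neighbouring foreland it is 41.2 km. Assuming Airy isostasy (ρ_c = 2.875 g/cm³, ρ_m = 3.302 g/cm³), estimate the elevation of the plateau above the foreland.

4.28 km

Excess crust Δ = 74.3 km − 41.2 km = 33.1 km, split between elevation h and root r with h + r = Δ.
Airy balance ρ_c h = (ρ_m − ρ_c) r gives r = h ρ_c/(ρ_m − ρ_c), so h (1 + ρ_c/(ρ_m − ρ_c)) = Δ, i.e. h = Δ (ρ_m − ρ_c)/ρ_m.
h = 33.1 km × 0.427/3.302 = 4.28 km.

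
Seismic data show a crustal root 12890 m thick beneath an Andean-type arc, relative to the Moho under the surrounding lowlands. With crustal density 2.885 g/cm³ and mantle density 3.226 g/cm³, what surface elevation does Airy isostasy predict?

Balancing pressure at the compensation depth: ρ_c h = (ρ_m − ρ_c) r.
h = r (ρ_m − ρ_c) / ρ_c = 12890 m × (3.226 − 2.885) / 2.885 = 1520 m.

1520 m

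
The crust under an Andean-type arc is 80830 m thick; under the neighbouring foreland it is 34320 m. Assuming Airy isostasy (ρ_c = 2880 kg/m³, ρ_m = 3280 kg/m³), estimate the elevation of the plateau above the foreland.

5670 m

Excess crust Δ = 80830 m − 34320 m = 46510 m, split between elevation h and root r with h + r = Δ.
Airy balance ρ_c h = (ρ_m − ρ_c) r gives r = h ρ_c/(ρ_m − ρ_c), so h (1 + ρ_c/(ρ_m − ρ_c)) = Δ, i.e. h = Δ (ρ_m − ρ_c)/ρ_m.
h = 46510 m × 400/3280 = 5670 m.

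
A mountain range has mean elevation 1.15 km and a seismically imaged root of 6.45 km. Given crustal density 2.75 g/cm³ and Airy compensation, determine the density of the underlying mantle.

Airy balance: ρ_c h = (ρ_m − ρ_c) r → ρ_m = ρ_c (1 + h/r).
ρ_m = 2.75 × (1 + 1.15 km/6.45 km) = 3.24 g/cm³.

3.24 g/cm³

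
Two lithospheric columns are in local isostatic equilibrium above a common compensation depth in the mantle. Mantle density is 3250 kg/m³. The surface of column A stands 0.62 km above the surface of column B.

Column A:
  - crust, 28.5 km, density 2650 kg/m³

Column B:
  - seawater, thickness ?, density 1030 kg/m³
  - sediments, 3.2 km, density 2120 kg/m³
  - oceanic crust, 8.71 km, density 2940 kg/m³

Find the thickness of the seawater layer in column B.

3.95 km

Take the compensation level at the base of the deeper column (depth z_c below the surface of column A) and equate Σ ρ_i t_i down to z_c; mantle fills any gap and the z_c terms cancel.
Column A: 28.5×2650 + (z_c − 28.5)×3250
Column B: 0.62×0 + x×1030 + 3.2×2120 + 8.71×2940 + (z_c − 0.62 − 11.91 − x)×3250
The z_c×3250 term appears on both sides and cancels. Collect the known terms of each column as K = Σ(ρt)_known − 3250 × (depth of known layers): K_A = 75525 − 3250×28.5 = −17100; K_B = 32391.4 − 3250×(0.62 + 11.91) = −8331.1.
Balance: K_A = K_B − x×(3250 − 1030), so x = (K_B − K_A)/(3250 − 1030) = 8768.9/2220 = 3.95 km.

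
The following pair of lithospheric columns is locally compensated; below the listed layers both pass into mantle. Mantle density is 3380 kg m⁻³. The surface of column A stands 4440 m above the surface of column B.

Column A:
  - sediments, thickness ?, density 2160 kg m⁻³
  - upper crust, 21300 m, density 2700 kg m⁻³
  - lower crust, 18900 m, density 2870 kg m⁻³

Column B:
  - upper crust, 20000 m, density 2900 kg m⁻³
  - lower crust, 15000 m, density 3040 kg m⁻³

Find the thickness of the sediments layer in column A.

4580 m

Take the compensation level at the base of the deeper column (depth z_c below the surface of column A) and equate Σ ρ_i t_i down to z_c; mantle fills any gap and the z_c terms cancel.
Column A: x×2160 + 21300×2700 + 18900×2870 + (z_c − 40200 − x)×3380
Column B: 4440×0 + 20000×2900 + 15000×3040 + (z_c − 4440 − 35000)×3380
The z_c×3380 term appears on both sides and cancels. Collect the known terms of each column as K = Σ(ρt)_known − 3380 × (depth of known layers): K_A = 111753000 − 3380×40200 = −24123000; K_B = 103600000 − 3380×(4440 + 35000) = −29707200.
Balance: K_A − x×(3380 − 2160) = K_B, so x = (K_A − K_B)/(3380 − 2160) = 5584200/1220 = 4580 m.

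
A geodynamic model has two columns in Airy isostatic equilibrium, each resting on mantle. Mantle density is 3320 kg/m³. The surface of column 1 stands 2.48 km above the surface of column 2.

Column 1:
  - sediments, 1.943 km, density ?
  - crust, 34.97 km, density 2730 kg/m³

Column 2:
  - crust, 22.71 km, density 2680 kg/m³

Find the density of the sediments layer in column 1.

Take the compensation level at the base of the deeper column (depth z_c below the surface of column 1) and equate Σ ρ_i t_i down to z_c; mantle fills any gap and the z_c terms cancel.
Column 1: 1.943×ρ + 34.97×2730 + (z_c − 36.913)×3320
Column 2: 2.48×0 + 22.71×2680 + (z_c − 2.48 − 22.71)×3320
The z_c×3320 term appears on both sides and cancels. Collect the known terms of each column as K = Σ(ρt)_known − 3320 × (depth of known layers): K_1 = 95468.1 − 3320×36.913 = −27083.06; K_2 = 60862.8 − 3320×(2.48 + 22.71) = −22768.
Balance: K_1 + 1.943×ρ = K_2, so ρ = (K_2 − K_1)/1.943 = 4315.06/1.943 = 2220 kg/m³.

2220 kg/m³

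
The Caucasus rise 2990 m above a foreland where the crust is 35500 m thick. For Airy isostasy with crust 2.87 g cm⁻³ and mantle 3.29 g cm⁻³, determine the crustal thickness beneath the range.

Root depth r = h ρ_c / (ρ_m − ρ_c) = 2990 m × 2.87 / 0.42 = 20430 m.
Total thickness = T + h + r = 35500 m + 2990 m + 20430 m = 58900 m.

58900 m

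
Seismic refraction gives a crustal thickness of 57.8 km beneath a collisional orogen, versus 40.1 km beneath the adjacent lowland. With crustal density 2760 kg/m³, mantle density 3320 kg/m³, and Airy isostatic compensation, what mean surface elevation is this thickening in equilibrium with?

2.99 km

Excess crust Δ = 57.8 km − 40.1 km = 17.7 km, split between elevation h and root r with h + r = Δ.
Airy balance ρ_c h = (ρ_m − ρ_c) r gives r = h ρ_c/(ρ_m − ρ_c), so h (1 + ρ_c/(ρ_m − ρ_c)) = Δ, i.e. h = Δ (ρ_m − ρ_c)/ρ_m.
h = 17.7 km × 560/3320 = 2.99 km.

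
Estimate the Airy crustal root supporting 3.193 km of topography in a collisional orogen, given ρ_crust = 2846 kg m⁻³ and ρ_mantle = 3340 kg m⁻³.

For local isostatic compensation: the weight of the topography is balanced by the buoyancy of the root, ρ_c h = (ρ_m − ρ_c) r.
r = h · ρ_c / (ρ_m − ρ_c) = 3.193 km × 2846 / (3340 − 2846) = 18.4 km.

18.4 km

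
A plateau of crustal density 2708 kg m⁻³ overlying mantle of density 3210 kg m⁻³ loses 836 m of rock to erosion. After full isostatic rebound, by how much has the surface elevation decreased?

131 m

Rebound u = e ρ_c/ρ_m = 836 m × 2708/3210 = 705.3 m.
Net surface drop = e − u = 836 m − 705.3 m = e (ρ_m − ρ_c)/ρ_m = 131 m.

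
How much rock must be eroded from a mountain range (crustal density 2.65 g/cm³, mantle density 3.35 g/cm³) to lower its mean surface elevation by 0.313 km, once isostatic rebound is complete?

Net drop Δ = e − u = e − e ρ_c/ρ_m = e (ρ_m − ρ_c)/ρ_m.
e = Δ ρ_m/(ρ_m − ρ_c) = 0.313 km × 3.35/0.7 = 1.5 km.

1.5 km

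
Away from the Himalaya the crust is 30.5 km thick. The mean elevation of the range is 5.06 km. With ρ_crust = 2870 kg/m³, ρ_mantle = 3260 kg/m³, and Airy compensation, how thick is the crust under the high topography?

72.8 km

Root depth r = h ρ_c / (ρ_m − ρ_c) = 5.06 km × 2870 / 390 = 37.24 km.
Total thickness = T + h + r = 30.5 km + 5.06 km + 37.24 km = 72.8 km.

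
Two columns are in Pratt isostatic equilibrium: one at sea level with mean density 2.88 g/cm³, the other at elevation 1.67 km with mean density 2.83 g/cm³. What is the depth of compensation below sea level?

94.5 km

ρ_ref D = ρ (D + h) → D (ρ_ref − ρ) = ρ h.
D = ρ h/(ρ_ref − ρ) = 2.83 × 1.67 km/(2.88 − 2.83) = 94.5 km.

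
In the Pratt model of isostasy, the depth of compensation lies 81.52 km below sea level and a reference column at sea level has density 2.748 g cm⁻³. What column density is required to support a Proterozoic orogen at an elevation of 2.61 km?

Pratt balance: ρ_ref D = ρ (D + h).
ρ = ρ_ref D/(D + h) = 2.748 × 81.52 km/(81.52 km + 2.61 km) = 2.66 g cm⁻³.

2.66 g cm⁻³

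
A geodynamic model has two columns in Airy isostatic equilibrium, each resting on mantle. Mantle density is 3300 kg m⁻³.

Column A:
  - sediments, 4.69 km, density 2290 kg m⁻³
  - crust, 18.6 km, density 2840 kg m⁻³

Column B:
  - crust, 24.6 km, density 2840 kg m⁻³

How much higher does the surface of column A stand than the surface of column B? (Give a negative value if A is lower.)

0.599 km

For any compensation level in the mantle, the mantle terms cancel and isostasy reduces to e = (Σt_A − Σt_B) − (Σ(ρt)_A − Σ(ρt)_B) / ρ_m.
Σt_A = 23.29 km; Σt_B = 24.6 km; Σ(ρt)_A = 63564.1; Σ(ρt)_B = 69864 (in km·kg m⁻³).
e = (23.29 − 24.6) − (63564.1 − 69864) / 3300 = 0.599 km.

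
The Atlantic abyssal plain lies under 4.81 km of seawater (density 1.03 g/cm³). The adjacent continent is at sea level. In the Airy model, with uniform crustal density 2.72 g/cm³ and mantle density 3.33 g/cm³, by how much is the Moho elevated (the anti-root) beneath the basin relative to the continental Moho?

In Airy isostatic equilibrium: replacing crust with seawater at the top is compensated by replacing crust with mantle at the base: d (ρ_c − ρ_w) = a (ρ_m − ρ_c).
a = d (ρ_c − ρ_w)/(ρ_m − ρ_c) = 4.81 km × 1.69/0.61 = 13.3 km.

13.3 km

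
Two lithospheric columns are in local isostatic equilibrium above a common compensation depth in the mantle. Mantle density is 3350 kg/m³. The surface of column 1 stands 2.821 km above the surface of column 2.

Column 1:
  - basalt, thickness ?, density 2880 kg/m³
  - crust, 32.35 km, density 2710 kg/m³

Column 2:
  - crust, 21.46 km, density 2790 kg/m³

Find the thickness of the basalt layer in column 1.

1.63 km

Take the compensation level at the base of the deeper column (depth z_c below the surface of column 1) and equate Σ ρ_i t_i down to z_c; mantle fills any gap and the z_c terms cancel.
Column 1: x×2880 + 32.35×2710 + (z_c − 32.35 − x)×3350
Column 2: 2.821×0 + 21.46×2790 + (z_c − 2.821 − 21.46)×3350
The z_c×3350 term appears on both sides and cancels. Collect the known terms of each column as K = Σ(ρt)_known − 3350 × (depth of known layers): K_1 = 87668.5 − 3350×32.35 = −20704; K_2 = 59873.4 − 3350×(2.821 + 21.46) = −21467.95.
Balance: K_1 − x×(3350 − 2880) = K_2, so x = (K_1 − K_2)/(3350 − 2880) = 763.95/470 = 1.63 km.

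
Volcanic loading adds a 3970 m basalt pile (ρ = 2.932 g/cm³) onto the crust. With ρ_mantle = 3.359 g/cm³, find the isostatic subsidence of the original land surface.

Subaerial loading: s = t ρ_load / ρ_m.
s = 3970 m × 2.932/3.359 = 3470 m.

3470 m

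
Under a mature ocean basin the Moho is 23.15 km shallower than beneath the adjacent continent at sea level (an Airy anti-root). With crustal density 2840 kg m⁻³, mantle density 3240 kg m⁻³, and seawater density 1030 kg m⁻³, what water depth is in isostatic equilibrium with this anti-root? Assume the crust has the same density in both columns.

5.12 km

Replacing a thickness d of crust by seawater at the top must be balanced by replacing crust with mantle at the base: d (ρ_c − ρ_w) = a (ρ_m − ρ_c).
d = a (ρ_m − ρ_c)/(ρ_c − ρ_w) = 23.15 km × 400/1810 = 5.12 km.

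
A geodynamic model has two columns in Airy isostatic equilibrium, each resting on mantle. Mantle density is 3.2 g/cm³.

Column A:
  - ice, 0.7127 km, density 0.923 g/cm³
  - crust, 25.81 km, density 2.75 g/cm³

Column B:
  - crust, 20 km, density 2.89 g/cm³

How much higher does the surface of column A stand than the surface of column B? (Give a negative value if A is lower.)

2.2 km

For any compensation level in the mantle, the mantle terms cancel and isostasy reduces to e = (Σt_A − Σt_B) − (Σ(ρt)_A − Σ(ρt)_B) / ρ_m.
Σt_A = 26.5227 km; Σt_B = 20 km; Σ(ρt)_A = 71.6353221; Σ(ρt)_B = 57.8 (in km·g/cm³).
e = (26.5227 − 20) − (71.6353221 − 57.8) / 3.2 = 2.2 km.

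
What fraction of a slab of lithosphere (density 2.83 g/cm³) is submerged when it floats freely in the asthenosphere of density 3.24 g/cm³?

Submerged fraction = ρ_obj/ρ_fluid = 2.83/3.24 = 87.3%.

87.3%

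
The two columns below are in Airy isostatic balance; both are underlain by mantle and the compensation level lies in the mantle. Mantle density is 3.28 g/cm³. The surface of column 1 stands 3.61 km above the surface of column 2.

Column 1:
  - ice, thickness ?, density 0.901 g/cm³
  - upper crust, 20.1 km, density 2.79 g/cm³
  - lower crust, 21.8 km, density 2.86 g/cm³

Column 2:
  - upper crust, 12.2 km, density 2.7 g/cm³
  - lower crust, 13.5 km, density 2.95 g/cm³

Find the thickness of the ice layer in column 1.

1.84 km

Take the compensation level at the base of the deeper column (depth z_c below the surface of column 1) and equate Σ ρ_i t_i down to z_c; mantle fills any gap and the z_c terms cancel.
Column 1: x×0.901 + 20.1×2.79 + 21.8×2.86 + (z_c − 41.9 − x)×3.28
Column 2: 3.61×0 + 12.2×2.7 + 13.5×2.95 + (z_c − 3.61 − 25.7)×3.28
The z_c×3.28 term appears on both sides and cancels. Collect the known terms of each column as K = Σ(ρt)_known − 3.28 × (depth of known layers): K_1 = 118.427 − 3.28×41.9 = −19.005; K_2 = 72.765 − 3.28×(3.61 + 25.7) = −23.3718.
Balance: K_1 − x×(3.28 − 0.901) = K_2, so x = (K_1 − K_2)/(3.28 − 0.901) = 4.3668/2.379 = 1.84 km.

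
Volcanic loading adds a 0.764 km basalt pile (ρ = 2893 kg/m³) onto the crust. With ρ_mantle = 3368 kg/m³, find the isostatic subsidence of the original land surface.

0.656 km

Subaerial loading: s = t ρ_load / ρ_m.
s = 0.764 km × 2893/3368 = 0.656 km.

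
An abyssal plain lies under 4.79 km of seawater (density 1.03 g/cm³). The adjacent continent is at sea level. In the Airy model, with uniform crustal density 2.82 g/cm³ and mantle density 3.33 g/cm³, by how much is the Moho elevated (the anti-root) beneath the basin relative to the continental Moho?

16.8 km

Balancing pressure at the compensation depth: replacing crust with seawater at the top is compensated by replacing crust with mantle at the base: d (ρ_c − ρ_w) = a (ρ_m − ρ_c).
a = d (ρ_c − ρ_w)/(ρ_m − ρ_c) = 4.79 km × 1.79/0.51 = 16.8 km.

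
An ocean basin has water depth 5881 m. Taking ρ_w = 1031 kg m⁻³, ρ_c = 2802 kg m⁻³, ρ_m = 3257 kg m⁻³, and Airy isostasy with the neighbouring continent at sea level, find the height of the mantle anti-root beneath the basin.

By Archimedes' principle applied to the lithosphere: replacing crust with seawater at the top is compensated by replacing crust with mantle at the base: d (ρ_c − ρ_w) = a (ρ_m − ρ_c).
a = d (ρ_c − ρ_w)/(ρ_m − ρ_c) = 5881 m × 1771/455 = 22900 m.

22900 m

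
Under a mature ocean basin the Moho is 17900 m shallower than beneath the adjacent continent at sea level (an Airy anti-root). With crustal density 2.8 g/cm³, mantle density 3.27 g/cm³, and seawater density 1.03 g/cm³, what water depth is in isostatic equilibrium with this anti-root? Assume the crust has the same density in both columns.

Replacing a thickness d of crust by seawater at the top must be balanced by replacing crust with mantle at the base: d (ρ_c − ρ_w) = a (ρ_m − ρ_c).
d = a (ρ_m − ρ_c)/(ρ_c − ρ_w) = 17900 m × 0.47/1.77 = 4750 m.

4750 m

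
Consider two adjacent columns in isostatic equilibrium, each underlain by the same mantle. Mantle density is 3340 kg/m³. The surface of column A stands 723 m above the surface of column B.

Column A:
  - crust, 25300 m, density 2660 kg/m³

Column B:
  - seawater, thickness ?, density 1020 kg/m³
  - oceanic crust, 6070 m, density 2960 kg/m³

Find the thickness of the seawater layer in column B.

5380 m

Take the compensation level at the base of the deeper column (depth z_c below the surface of column A) and equate Σ ρ_i t_i down to z_c; mantle fills any gap and the z_c terms cancel.
Column A: 25300×2660 + (z_c − 25300)×3340
Column B: 723×0 + x×1020 + 6070×2960 + (z_c − 723 − 6070 − x)×3340
The z_c×3340 term appears on both sides and cancels. Collect the known terms of each column as K = Σ(ρt)_known − 3340 × (depth of known layers): K_A = 67298000 − 3340×25300 = −17204000; K_B = 17967200 − 3340×(723 + 6070) = −4721420.
Balance: K_A = K_B − x×(3340 − 1020), so x = (K_B − K_A)/(3340 − 1020) = 12482600/2320 = 5380 m.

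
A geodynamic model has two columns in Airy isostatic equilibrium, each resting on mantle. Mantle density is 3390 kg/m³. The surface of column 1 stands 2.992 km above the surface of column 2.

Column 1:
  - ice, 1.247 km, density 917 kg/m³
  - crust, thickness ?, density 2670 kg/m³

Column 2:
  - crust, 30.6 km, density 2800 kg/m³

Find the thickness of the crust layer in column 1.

34.9 km

Take the compensation level at the base of the deeper column (depth z_c below the surface of column 1) and equate Σ ρ_i t_i down to z_c; mantle fills any gap and the z_c terms cancel.
Column 1: 1.247×917 + x×2670 + (z_c − 1.247 − x)×3390
Column 2: 2.992×0 + 30.6×2800 + (z_c − 2.992 − 30.6)×3390
The z_c×3390 term appears on both sides and cancels. Collect the known terms of each column as K = Σ(ρt)_known − 3390 × (depth of known layers): K_1 = 1143.499 − 3390×1.247 = −3083.831; K_2 = 85680 − 3390×(2.992 + 30.6) = −28196.88.
Balance: K_1 − x×(3390 − 2670) = K_2, so x = (K_1 − K_2)/(3390 − 2670) = 25113/720 = 34.9 km.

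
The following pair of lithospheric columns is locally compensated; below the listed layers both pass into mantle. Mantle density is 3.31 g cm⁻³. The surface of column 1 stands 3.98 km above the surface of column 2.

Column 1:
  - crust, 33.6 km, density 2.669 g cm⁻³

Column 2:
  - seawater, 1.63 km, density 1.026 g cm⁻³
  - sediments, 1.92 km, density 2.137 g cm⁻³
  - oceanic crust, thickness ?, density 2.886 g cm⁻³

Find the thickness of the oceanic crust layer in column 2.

Take the compensation level at the base of the deeper column (depth z_c below the surface of column 1) and equate Σ ρ_i t_i down to z_c; mantle fills any gap and the z_c terms cancel.
Column 1: 33.6×2.669 + (z_c − 33.6)×3.31
Column 2: 3.98×0 + 1.63×1.026 + 1.92×2.137 + x×2.886 + (z_c − 3.98 − 3.55 − x)×3.31
The z_c×3.31 term appears on both sides and cancels. Collect the known terms of each column as K = Σ(ρt)_known − 3.31 × (depth of known layers): K_1 = 89.6784 − 3.31×33.6 = −21.5376; K_2 = 5.77542 − 3.31×(3.98 + 3.55) = −19.14888.
Balance: K_1 = K_2 − x×(3.31 − 2.886), so x = (K_2 − K_1)/(3.31 − 2.886) = 2.38872/0.424 = 5.63 km.

5.63 km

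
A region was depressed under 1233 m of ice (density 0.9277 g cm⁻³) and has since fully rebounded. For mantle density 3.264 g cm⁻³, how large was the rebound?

350 m

Removing the load lets mantle flow back in; uplift u satisfies ρ_ice t = ρ_m u.
u = t ρ_ice/ρ_m = 1233 m × 0.9277/3.264 = 350 m.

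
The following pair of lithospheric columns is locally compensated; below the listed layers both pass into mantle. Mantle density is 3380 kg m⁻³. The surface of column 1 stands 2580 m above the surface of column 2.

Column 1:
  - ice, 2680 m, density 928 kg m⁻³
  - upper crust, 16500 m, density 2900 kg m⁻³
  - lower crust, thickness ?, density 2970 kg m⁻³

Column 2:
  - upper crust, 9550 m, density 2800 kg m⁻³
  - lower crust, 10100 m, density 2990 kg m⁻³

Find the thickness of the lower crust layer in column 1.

Take the compensation level at the base of the deeper column (depth z_c below the surface of column 1) and equate Σ ρ_i t_i down to z_c; mantle fills any gap and the z_c terms cancel.
Column 1: 2680×928 + 16500×2900 + x×2970 + (z_c − 19180 − x)×3380
Column 2: 2580×0 + 9550×2800 + 10100×2990 + (z_c − 2580 − 19650)×3380
The z_c×3380 term appears on both sides and cancels. Collect the known terms of each column as K = Σ(ρt)_known − 3380 × (depth of known layers): K_1 = 50337040 − 3380×19180 = −14491360; K_2 = 56939000 − 3380×(2580 + 19650) = −18198400.
Balance: K_1 − x×(3380 − 2970) = K_2, so x = (K_1 − K_2)/(3380 − 2970) = 3707040/410 = 9040 m.

9040 m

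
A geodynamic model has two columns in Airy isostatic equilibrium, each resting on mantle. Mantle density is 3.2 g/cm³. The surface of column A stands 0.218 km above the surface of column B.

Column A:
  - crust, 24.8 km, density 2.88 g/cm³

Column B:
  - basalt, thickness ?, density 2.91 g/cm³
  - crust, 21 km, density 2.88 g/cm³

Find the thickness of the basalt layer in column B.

Take the compensation level at the base of the deeper column (depth z_c below the surface of column A) and equate Σ ρ_i t_i down to z_c; mantle fills any gap and the z_c terms cancel.
Column A: 24.8×2.88 + (z_c − 24.8)×3.2
Column B: 0.218×0 + x×2.91 + 21×2.88 + (z_c − 0.218 − 21 − x)×3.2
The z_c×3.2 term appears on both sides and cancels. Collect the known terms of each column as K = Σ(ρt)_known − 3.2 × (depth of known layers): K_A = 71.424 − 3.2×24.8 = −7.936; K_B = 60.48 − 3.2×(0.218 + 21) = −7.4176.
Balance: K_A = K_B − x×(3.2 − 2.91), so x = (K_B − K_A)/(3.2 − 2.91) = 0.5184/0.29 = 1.79 km.

1.79 km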